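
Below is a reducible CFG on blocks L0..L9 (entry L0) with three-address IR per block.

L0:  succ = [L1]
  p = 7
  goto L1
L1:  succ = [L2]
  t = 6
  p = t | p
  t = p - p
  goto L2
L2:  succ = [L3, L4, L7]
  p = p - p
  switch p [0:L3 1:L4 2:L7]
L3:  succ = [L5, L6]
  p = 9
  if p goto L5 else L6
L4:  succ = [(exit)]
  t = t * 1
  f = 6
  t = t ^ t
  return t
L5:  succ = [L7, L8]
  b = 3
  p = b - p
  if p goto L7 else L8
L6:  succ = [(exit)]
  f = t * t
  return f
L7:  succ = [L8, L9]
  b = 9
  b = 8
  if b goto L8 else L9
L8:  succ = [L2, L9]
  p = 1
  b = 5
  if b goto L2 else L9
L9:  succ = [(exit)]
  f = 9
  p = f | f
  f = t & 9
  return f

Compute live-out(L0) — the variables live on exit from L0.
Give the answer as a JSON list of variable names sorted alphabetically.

Answer: ["p"]

Derivation:
Block summaries:
  L0: {p} / ∅
  L1: {p,t} / {p}
  L2: {p} / {p}
  L3: {p} / ∅
  L4: {f,t} / {t}
  L5: {b,p} / {p}
  L6: {f} / {t}
  L7: {b} / ∅
  L8: {b,p} / ∅
  L9: {f,p} / {t}

Live sets:
  L0: in=∅ out={p}
  L1: in={p} out={p,t}
  L2: in={p,t} out={t}
  L3: in={t} out={p,t}
  L4: in={t} out=∅
  L5: in={p,t} out={t}
  L6: in={t} out=∅
  L7: in={t} out={t}
  L8: in={t} out={p,t}
  L9: in={t} out=∅

live-out(L0) = ["p"]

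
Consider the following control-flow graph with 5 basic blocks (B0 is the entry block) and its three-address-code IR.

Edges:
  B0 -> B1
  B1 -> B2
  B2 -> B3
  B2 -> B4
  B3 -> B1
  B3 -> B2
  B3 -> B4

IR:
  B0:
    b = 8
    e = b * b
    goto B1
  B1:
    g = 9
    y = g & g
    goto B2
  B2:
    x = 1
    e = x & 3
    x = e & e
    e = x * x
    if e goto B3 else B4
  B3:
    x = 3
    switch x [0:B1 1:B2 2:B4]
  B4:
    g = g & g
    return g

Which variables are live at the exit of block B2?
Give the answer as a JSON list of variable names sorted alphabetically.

def/use:
  B0: def={b,e} ue=∅
  B1: def={g,y} ue=∅
  B2: def={e,x} ue=∅
  B3: def={x} ue=∅
  B4: def={g} ue={g}

Liveness:
  B0: in=∅ out=∅
  B1: in=∅ out={g}
  B2: in={g} out={g}
  B3: in={g} out={g}
  B4: in={g} out=∅

live-out(B2) = ["g"]

Answer: ["g"]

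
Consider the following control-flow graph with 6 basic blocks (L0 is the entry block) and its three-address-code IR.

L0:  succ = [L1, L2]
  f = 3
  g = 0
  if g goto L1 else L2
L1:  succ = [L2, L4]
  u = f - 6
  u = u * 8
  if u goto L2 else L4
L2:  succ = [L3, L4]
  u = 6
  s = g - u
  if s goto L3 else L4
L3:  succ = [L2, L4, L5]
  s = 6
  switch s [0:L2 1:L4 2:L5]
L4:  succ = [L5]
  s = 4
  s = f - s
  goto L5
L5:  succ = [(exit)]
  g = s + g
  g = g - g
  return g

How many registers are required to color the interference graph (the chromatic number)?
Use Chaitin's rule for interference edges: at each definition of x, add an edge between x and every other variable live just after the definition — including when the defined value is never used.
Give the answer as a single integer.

Block summaries:
  L0 def {f,g} use ∅
  L1 def {u} use {f}
  L2 def {s,u} use {g}
  L3 def {s} use ∅
  L4 def {s} use {f}
  L5 def {g} use {g,s}

Live sets:
  live L0: ∅→{f,g}
  live L1: {f,g}→{f,g}
  live L2: {f,g}→{f,g}
  live L3: {f,g}→{f,g,s}
  live L4: {f,g}→{g,s}
  live L5: {g,s}→∅

Conflict graph:
  f — {g,s,u}
  g — {f,s,u}
  s — {f,g}
  u — {f,g}

Registers:
  {f,g,s} pairwise interfere (3-clique) ⇒ χ ≥ 3
  assign f→c0 g→c1 s→c2 u→c2 — no edge inside a register ⇒ χ ≤ 3
  χ = 3

Answer: 3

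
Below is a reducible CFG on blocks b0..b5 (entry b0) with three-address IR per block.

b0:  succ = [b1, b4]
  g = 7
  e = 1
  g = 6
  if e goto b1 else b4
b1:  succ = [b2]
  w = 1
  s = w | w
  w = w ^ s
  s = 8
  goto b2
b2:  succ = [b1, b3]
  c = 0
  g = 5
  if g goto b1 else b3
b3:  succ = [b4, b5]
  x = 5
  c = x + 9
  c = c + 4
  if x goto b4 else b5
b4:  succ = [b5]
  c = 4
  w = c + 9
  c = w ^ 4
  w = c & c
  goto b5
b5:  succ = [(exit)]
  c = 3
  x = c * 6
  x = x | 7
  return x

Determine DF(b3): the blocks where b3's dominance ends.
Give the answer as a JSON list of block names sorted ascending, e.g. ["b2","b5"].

Answer: ["b4", "b5"]

Analysis:
idom tree: b1←b0 b2←b1 b3←b2 b4←b0 b5←b0
Dom at joins:
  b1: preds {b0,b2}: {b0} ∩ {b0,b1,b2} = {b0}; idom=b0
  b4: preds {b0,b3}: {b0} ∩ {b0,b1,b2,b3} = {b0}; idom=b0
  b5: preds {b3,b4}: {b0,b1,b2,b3} ∩ {b0,b4} = {b0}; idom=b0

Frontier:
  join b1 pred b0: · stop@b0
  join b1 pred b2: b2→b1 stop@b0
  join b4 pred b0: · stop@b0
  join b4 pred b3: b3→b2→b1 stop@b0
  join b5 pred b3: b3→b2→b1 stop@b0
  join b5 pred b4: b4 stop@b0
  b0 → ∅
  b1 → {b1,b4,b5}
  b2 → {b1,b4,b5}
  b3 → {b4,b5}
  b4 → {b5}
  b5 → ∅

DF(b3) = ["b4", "b5"]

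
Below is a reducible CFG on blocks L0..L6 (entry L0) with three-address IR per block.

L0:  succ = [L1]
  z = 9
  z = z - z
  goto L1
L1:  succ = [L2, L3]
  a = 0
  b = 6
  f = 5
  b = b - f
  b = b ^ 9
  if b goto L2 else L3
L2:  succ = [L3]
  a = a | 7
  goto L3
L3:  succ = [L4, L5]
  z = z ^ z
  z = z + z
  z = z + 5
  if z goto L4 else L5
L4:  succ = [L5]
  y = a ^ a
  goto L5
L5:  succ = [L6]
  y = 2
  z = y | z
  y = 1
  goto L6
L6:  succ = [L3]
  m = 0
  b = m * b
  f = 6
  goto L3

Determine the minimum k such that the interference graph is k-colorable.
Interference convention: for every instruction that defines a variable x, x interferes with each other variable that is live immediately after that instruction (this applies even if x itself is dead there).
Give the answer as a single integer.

Answer: 4

Derivation:
Block summaries:
  L0: {z} / ∅
  L1: {a,b,f} / ∅
  L2: {a} / {a}
  L3: {z} / {z}
  L4: {y} / {a}
  L5: {y,z} / {z}
  L6: {b,f,m} / {b}

Live sets:
  L0 li=∅ lo={z}
  L1 li={z} lo={a,b,z}
  L2 li={a,b,z} lo={a,b,z}
  L3 li={a,b,z} lo={a,b,z}
  L4 li={a,b,z} lo={a,b,z}
  L5 li={a,b,z} lo={a,b,z}
  L6 li={a,b,z} lo={a,b,z}

Interference:
  a: {b,f,m,y,z}
  b: {a,f,m,y,z}
  f: {a,b,z}
  m: {a,b,z}
  y: {a,b,z}
  z: {a,b,f,m,y}

Colouring:
  lower bound: {a,b,f,z} mutually conflict ⇒ χ ≥ 4
  assign a→c0 b→c1 f→c3 m→c3 y→c3 z→c2 — no edge inside a register ⇒ χ ≤ 4
  χ = 4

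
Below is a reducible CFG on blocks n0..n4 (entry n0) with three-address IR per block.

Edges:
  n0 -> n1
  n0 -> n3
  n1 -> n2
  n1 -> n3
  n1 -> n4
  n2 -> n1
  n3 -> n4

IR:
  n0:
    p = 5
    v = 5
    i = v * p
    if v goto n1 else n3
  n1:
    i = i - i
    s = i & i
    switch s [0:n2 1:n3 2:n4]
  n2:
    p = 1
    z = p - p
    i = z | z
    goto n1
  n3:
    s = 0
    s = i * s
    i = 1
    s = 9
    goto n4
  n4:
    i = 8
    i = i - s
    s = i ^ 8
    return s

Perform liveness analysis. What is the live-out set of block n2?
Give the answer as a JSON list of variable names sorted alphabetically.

Answer: ["i"]

Derivation:
Per-block:
  n0: {i,p,v} / ∅
  n1: {i,s} / {i}
  n2: {i,p,z} / ∅
  n3: {i,s} / {i}
  n4: {i,s} / {s}

Backward fixpoint:
  live n0: ∅→{i}
  live n1: {i}→{i,s}
  live n2: ∅→{i}
  live n3: {i}→{s}
  live n4: {s}→∅

live-out(n2) = ["i"]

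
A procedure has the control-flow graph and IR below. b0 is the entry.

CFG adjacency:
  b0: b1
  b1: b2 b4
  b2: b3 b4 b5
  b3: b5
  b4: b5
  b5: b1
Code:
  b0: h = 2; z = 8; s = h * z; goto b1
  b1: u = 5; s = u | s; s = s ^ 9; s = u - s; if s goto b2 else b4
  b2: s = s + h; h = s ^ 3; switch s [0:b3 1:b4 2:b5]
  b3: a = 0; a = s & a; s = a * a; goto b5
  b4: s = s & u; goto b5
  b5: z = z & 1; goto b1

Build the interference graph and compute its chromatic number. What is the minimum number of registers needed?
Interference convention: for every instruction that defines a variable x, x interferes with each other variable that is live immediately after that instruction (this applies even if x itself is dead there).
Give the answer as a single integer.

Block summaries:
  b0 def {h,s,z} use ∅
  b1 def {s,u} use {s}
  b2 def {h,s} use {h,s}
  b3 def {a,s} use {s}
  b4 def {s} use {s,u}
  b5 def {z} use {z}

Backward fixpoint:
  b0: in=∅ out={h,s,z}
  b1: in={h,s,z} out={h,s,u,z}
  b2: in={h,s,u,z} out={h,s,u,z}
  b3: in={h,s,z} out={h,s,z}
  b4: in={h,s,u,z} out={h,s,z}
  b5: in={h,s,z} out={h,s,z}

Interference:
  a — {h,s,z}
  h — {a,s,u,z}
  s — {a,h,u,z}
  u — {h,s,z}
  z — {a,h,s,u}

Colouring:
  lower bound: {a,h,s,z} mutually conflict ⇒ χ ≥ 4
  assign a→c3 h→c0 s→c1 u→c3 z→c2 — no edge inside a register ⇒ χ ≤ 4
  χ = 4

Answer: 4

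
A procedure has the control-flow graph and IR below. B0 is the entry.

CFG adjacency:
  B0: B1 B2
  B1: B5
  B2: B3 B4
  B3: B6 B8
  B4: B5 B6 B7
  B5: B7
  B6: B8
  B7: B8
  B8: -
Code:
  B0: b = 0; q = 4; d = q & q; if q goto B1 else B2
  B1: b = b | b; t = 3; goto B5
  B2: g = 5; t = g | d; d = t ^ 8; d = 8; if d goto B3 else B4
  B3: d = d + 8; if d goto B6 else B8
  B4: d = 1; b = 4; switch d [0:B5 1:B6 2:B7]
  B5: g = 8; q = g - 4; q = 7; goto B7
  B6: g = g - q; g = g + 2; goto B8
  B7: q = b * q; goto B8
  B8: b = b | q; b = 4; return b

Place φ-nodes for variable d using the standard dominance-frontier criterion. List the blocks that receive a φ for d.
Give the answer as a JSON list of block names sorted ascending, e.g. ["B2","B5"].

idom tree: B1←B0 B2←B0 B3←B2 B4←B2 B5←B0 B6←B2 B7←B0 B8←B0
Join-block Dom:
  B5: preds {B1,B4}: {B0,B1} ∩ {B0,B2,B4} = {B0}; idom=B0
  B6: preds {B3,B4}: {B0,B2,B3} ∩ {B0,B2,B4} = {B0,B2}; idom=B2
  B7: preds {B4,B5}: {B0,B2,B4} ∩ {B0,B5} = {B0}; idom=B0
  B8: preds {B3,B6,B7}: {B0,B2,B3} ∩ {B0,B2,B6} ∩ {B0,B7} = {B0}; idom=B0

Frontier:
  B5←B1: walk B1 to B0
  B5←B4: walk B4→B2 to B0
  B6←B3: walk B3 to B2
  B6←B4: walk B4 to B2
  B7←B4: walk B4→B2 to B0
  B7←B5: walk B5 to B0
  B8←B3: walk B3→B2 to B0
  B8←B6: walk B6→B2 to B0
  B8←B7: walk B7 to B0
  DF(B0)=∅
  DF(B1)={B5}
  DF(B2)={B5,B7,B8}
  DF(B3)={B6,B8}
  DF(B4)={B5,B6,B7}
  DF(B5)={B7}
  DF(B6)={B8}
  DF(B7)={B8}
  DF(B8)=∅

φ for d: defs {B0,B2,B3,B4}
  DF⁺ = {B5,B6,B7,B8}

Answer: ["B5", "B6", "B7", "B8"]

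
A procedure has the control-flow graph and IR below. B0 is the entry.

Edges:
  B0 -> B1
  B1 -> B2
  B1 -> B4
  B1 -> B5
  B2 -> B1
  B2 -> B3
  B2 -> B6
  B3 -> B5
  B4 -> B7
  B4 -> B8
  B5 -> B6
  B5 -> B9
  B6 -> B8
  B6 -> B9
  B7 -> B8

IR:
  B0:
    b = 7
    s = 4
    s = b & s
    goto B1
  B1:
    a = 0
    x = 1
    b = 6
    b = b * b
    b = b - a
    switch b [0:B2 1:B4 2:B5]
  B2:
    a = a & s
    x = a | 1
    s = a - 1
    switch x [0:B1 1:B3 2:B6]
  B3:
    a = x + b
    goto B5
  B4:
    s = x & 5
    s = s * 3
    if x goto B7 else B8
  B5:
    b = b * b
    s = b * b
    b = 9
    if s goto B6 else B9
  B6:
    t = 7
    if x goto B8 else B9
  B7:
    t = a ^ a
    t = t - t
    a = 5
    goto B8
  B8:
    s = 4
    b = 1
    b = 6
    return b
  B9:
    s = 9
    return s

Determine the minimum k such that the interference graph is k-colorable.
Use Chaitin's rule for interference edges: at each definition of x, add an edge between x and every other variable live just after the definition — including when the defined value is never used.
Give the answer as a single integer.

Answer: 4

Working:
Block summaries:
  B0 def {b,s} use ∅
  B1 def {a,b,x} use ∅
  B2 def {a,s,x} use {a,s}
  B3 def {a} use {b,x}
  B4 def {s} use {x}
  B5 def {b,s} use {b}
  B6 def {t} use {x}
  B7 def {a,t} use {a}
  B8 def {b,s} use ∅
  B9 def {s} use ∅

Liveness:
  B0 li=∅ lo={s}
  B1 li={s} lo={a,b,s,x}
  B2 li={a,b,s} lo={b,s,x}
  B3 li={b,x} lo={b,x}
  B4 li={a,x} lo={a}
  B5 li={b,x} lo={x}
  B6 li={x} lo=∅
  B7 li={a} lo=∅
  B8 li=∅ lo=∅
  B9 li=∅ lo=∅

Conflict graph:
  a — {b,s,x}
  b — {a,s,x}
  s — {a,b,x}
  t — {x}
  x — {a,b,s,t}

Colouring:
  clique {a,b,s,x} ⇒ need ≥ 4
  4-colouring: r0={x}  r1={a,t}  r2={b}  r3={s}
  χ = 4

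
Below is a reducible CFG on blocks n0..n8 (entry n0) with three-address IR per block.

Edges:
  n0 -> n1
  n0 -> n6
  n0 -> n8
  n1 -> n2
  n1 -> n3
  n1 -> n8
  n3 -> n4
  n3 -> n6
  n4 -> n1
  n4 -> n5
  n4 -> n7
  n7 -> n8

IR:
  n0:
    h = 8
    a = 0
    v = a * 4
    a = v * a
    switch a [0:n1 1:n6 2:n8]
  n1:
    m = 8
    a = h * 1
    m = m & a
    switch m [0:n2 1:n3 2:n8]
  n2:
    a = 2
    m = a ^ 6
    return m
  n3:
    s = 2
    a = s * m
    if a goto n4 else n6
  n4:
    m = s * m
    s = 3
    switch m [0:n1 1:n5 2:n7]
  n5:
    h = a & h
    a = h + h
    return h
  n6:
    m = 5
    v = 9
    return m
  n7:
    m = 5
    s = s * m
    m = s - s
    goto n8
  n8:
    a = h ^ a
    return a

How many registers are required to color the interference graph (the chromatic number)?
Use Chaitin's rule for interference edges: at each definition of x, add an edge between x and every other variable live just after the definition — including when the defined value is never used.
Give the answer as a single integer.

def/use:
  n0: def={a,h,v} ue=∅
  n1: def={a,m} ue={h}
  n2: def={a,m} ue=∅
  n3: def={a,s} ue={m}
  n4: def={m,s} ue={m,s}
  n5: def={a,h} ue={a,h}
  n6: def={m,v} ue=∅
  n7: def={m,s} ue={s}
  n8: def={a} ue={a,h}

Live sets:
  live n0: ∅→{a,h}
  live n1: {h}→{a,h,m}
  live n2: ∅→∅
  live n3: {h,m}→{a,h,m,s}
  live n4: {a,h,m,s}→{a,h,s}
  live n5: {a,h}→∅
  live n6: ∅→∅
  live n7: {a,h,s}→{a,h}
  live n8: {a,h}→∅

Interfere edges:
  a — {h,m,s,v}
  h — {a,m,s,v}
  m — {a,h,s,v}
  s — {a,h,m}
  v — {a,h,m}

Colouring:
  clique {a,h,m,s} ⇒ need ≥ 4
  4-colouring: r0={a}  r1={h}  r2={m}  r3={s,v}
  χ = 4

Answer: 4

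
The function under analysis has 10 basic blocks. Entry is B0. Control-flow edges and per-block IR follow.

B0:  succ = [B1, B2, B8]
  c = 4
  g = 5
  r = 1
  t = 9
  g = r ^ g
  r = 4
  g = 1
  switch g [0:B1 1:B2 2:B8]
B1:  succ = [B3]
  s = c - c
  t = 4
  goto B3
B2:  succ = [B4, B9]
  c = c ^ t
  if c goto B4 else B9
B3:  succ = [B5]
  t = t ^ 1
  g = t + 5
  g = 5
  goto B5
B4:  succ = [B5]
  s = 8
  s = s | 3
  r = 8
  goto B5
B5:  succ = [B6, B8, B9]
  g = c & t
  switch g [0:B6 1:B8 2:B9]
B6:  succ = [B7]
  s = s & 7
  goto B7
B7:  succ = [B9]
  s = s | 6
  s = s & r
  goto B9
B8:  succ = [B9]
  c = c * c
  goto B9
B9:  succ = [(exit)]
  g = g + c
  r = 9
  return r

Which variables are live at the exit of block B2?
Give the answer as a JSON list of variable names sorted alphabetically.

Answer: ["c", "g", "t"]

Derivation:
def/use:
  B0: def={c,g,r,t} ue=∅
  B1: def={s,t} ue={c}
  B2: def={c} ue={c,t}
  B3: def={g,t} ue={t}
  B4: def={r,s} ue=∅
  B5: def={g} ue={c,t}
  B6: def={s} ue={s}
  B7: def={s} ue={r,s}
  B8: def={c} ue={c}
  B9: def={g,r} ue={c,g}

Liveness:
  live B0: ∅→{c,g,r,t}
  live B1: {c,r}→{c,r,s,t}
  live B2: {c,g,t}→{c,g,t}
  live B3: {c,r,s,t}→{c,r,s,t}
  live B4: {c,t}→{c,r,s,t}
  live B5: {c,r,s,t}→{c,g,r,s}
  live B6: {c,g,r,s}→{c,g,r,s}
  live B7: {c,g,r,s}→{c,g}
  live B8: {c,g}→{c,g}
  live B9: {c,g}→∅

live-out(B2) = ["c", "g", "t"]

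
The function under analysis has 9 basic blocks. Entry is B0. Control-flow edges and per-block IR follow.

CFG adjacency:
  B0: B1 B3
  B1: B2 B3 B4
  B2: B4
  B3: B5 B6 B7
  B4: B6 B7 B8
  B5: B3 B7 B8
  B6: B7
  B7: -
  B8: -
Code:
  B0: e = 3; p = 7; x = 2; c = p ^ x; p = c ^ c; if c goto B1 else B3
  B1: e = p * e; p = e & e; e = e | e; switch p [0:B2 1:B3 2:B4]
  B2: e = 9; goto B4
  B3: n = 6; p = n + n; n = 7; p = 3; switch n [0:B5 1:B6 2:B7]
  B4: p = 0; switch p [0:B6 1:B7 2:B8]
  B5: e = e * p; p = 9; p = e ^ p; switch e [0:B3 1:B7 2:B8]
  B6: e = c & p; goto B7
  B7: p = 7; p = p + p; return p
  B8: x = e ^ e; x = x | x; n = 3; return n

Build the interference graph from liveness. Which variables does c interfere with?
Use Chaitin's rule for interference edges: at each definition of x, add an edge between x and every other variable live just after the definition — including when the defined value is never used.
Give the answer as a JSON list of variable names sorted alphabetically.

Answer: ["e", "n", "p"]

Analysis:
def/use:
  B0: {c,e,p,x} / ∅
  B1: {e,p} / {e,p}
  B2: {e} / ∅
  B3: {n,p} / ∅
  B4: {p} / ∅
  B5: {e,p} / {e,p}
  B6: {e} / {c,p}
  B7: {p} / ∅
  B8: {n,x} / {e}

Backward fixpoint:
  live B0: ∅→{c,e,p}
  live B1: {c,e,p}→{c,e}
  live B2: {c}→{c,e}
  live B3: {c,e}→{c,e,p}
  live B4: {c,e}→{c,e,p}
  live B5: {c,e,p}→{c,e}
  live B6: {c,p}→∅
  live B7: ∅→∅
  live B8: {e}→∅

Interfere edges:
  c↔{e,n,p}
  e↔{c,n,p,x}
  n↔{c,e,p}
  p↔{c,e,n,x}
  x↔{e,p}

N(c) = ["e", "n", "p"]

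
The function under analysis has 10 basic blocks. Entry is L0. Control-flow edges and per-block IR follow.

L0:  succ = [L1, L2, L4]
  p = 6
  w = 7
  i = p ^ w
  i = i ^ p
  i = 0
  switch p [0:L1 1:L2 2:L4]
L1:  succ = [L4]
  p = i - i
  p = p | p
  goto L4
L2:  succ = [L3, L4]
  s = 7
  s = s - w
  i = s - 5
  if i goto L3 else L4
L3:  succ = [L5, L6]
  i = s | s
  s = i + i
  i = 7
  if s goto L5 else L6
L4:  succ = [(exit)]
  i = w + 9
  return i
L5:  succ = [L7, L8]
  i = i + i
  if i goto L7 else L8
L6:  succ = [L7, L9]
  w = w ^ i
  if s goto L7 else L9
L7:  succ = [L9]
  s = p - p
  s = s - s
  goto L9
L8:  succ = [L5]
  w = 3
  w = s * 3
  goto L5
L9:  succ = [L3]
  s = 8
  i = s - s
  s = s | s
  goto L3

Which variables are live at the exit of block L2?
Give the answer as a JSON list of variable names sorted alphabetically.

Per-block:
  L0: def={i,p,w} ue=∅
  L1: def={p} ue={i}
  L2: def={i,s} ue={w}
  L3: def={i,s} ue={s}
  L4: def={i} ue={w}
  L5: def={i} ue={i}
  L6: def={w} ue={i,s,w}
  L7: def={s} ue={p}
  L8: def={w} ue={s}
  L9: def={i,s} ue=∅

Liveness:
  L0: in=∅ out={i,p,w}
  L1: in={i,w} out={w}
  L2: in={p,w} out={p,s,w}
  L3: in={p,s,w} out={i,p,s,w}
  L4: in={w} out=∅
  L5: in={i,p,s,w} out={i,p,s,w}
  L6: in={i,p,s,w} out={p,w}
  L7: in={p,w} out={p,w}
  L8: in={i,p,s} out={i,p,s,w}
  L9: in={p,w} out={p,s,w}

live-out(L2) = ["p", "s", "w"]

Answer: ["p", "s", "w"]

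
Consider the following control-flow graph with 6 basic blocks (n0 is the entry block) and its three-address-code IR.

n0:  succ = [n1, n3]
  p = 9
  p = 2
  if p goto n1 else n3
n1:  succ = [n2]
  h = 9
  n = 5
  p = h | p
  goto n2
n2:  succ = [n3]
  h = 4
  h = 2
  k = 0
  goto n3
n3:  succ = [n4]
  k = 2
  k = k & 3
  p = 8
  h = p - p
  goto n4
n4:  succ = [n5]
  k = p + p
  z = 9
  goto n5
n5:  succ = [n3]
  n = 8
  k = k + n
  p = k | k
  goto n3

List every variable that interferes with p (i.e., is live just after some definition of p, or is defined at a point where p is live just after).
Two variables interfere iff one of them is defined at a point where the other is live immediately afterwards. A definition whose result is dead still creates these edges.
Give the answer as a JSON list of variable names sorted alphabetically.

Answer: ["h", "n"]

Working:
Per-block:
  n0 def {p} use ∅
  n1 def {h,n,p} use {p}
  n2 def {h,k} use ∅
  n3 def {h,k,p} use ∅
  n4 def {k,z} use {p}
  n5 def {k,n,p} use {k}

Live sets:
  live n0: ∅→{p}
  live n1: {p}→∅
  live n2: ∅→∅
  live n3: ∅→{p}
  live n4: {p}→{k}
  live n5: {k}→∅

Interfere edges:
  h: {n,p}
  k: {n,z}
  n: {h,k,p}
  p: {h,n}
  z: {k}

N(p) = ["h", "n"]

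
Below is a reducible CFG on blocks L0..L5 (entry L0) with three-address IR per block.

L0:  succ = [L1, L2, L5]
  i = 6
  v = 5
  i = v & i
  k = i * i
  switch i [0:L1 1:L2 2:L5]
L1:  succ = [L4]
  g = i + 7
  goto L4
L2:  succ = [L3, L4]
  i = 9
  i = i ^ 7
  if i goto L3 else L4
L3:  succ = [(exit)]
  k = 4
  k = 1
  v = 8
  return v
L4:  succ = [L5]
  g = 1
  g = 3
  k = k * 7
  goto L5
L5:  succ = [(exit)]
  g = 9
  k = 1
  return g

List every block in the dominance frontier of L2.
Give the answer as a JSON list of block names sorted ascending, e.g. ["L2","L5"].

Answer: ["L4"]

Derivation:
idom tree: L1←L0 L2←L0 L3←L2 L4←L0 L5←L0
Dom∩ at merges:
  L4: preds {L1,L2}: {L0,L1} ∩ {L0,L2} = {L0}; idom=L0
  L5: preds {L0,L4}: {L0} ∩ {L0,L4} = {L0}; idom=L0

DF derivation:
  join L4 pred L1: L1 stop@L0
  join L4 pred L2: L2 stop@L0
  join L5 pred L0: · stop@L0
  join L5 pred L4: L4 stop@L0
  L0 → ∅
  L1 → {L4}
  L2 → {L4}
  L3 → ∅
  L4 → {L5}
  L5 → ∅

DF(L2) = ["L4"]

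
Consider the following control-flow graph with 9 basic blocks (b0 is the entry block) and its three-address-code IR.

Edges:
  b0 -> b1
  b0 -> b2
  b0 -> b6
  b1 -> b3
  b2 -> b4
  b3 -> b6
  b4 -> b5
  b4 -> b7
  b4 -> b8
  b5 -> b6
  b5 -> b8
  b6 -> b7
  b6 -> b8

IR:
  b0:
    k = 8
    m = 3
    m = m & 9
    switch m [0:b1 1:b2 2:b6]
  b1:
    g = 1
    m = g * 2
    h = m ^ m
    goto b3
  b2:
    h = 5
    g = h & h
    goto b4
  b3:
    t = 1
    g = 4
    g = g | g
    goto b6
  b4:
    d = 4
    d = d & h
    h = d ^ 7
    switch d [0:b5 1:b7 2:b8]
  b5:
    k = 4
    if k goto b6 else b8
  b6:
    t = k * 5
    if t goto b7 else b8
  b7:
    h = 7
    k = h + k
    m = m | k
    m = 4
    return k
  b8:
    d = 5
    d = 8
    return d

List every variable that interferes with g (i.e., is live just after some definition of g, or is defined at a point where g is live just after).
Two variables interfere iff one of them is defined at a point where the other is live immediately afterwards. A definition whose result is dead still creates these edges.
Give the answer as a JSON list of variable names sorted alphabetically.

def/use:
  b0: {k,m} / ∅
  b1: {g,h,m} / ∅
  b2: {g,h} / ∅
  b3: {g,t} / ∅
  b4: {d,h} / {h}
  b5: {k} / ∅
  b6: {t} / {k}
  b7: {h,k,m} / {k,m}
  b8: {d} / ∅

Live sets:
  b0: in=∅ out={k,m}
  b1: in={k} out={k,m}
  b2: in={k,m} out={h,k,m}
  b3: in={k,m} out={k,m}
  b4: in={h,k,m} out={k,m}
  b5: in={m} out={k,m}
  b6: in={k,m} out={k,m}
  b7: in={k,m} out=∅
  b8: in=∅ out=∅

Interference:
  d — {h,k,m}
  g — {h,k,m}
  h — {d,g,k,m}
  k — {d,g,h,m,t}
  m — {d,g,h,k,t}
  t — {k,m}

N(g) = ["h", "k", "m"]

Answer: ["h", "k", "m"]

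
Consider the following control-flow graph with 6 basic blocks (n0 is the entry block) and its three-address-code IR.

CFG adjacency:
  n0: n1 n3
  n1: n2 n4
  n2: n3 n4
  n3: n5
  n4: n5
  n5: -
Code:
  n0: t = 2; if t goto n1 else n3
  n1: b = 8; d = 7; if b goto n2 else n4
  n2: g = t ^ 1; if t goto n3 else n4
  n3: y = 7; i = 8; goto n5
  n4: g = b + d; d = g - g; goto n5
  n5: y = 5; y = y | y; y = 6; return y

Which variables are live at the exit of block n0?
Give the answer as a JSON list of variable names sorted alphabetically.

Block summaries:
  n0 def {t} use ∅
  n1 def {b,d} use ∅
  n2 def {g} use {t}
  n3 def {i,y} use ∅
  n4 def {d,g} use {b,d}
  n5 def {y} use ∅

Backward fixpoint:
  n0 li=∅ lo={t}
  n1 li={t} lo={b,d,t}
  n2 li={b,d,t} lo={b,d}
  n3 li=∅ lo=∅
  n4 li={b,d} lo=∅
  n5 li=∅ lo=∅

live-out(n0) = ["t"]

Answer: ["t"]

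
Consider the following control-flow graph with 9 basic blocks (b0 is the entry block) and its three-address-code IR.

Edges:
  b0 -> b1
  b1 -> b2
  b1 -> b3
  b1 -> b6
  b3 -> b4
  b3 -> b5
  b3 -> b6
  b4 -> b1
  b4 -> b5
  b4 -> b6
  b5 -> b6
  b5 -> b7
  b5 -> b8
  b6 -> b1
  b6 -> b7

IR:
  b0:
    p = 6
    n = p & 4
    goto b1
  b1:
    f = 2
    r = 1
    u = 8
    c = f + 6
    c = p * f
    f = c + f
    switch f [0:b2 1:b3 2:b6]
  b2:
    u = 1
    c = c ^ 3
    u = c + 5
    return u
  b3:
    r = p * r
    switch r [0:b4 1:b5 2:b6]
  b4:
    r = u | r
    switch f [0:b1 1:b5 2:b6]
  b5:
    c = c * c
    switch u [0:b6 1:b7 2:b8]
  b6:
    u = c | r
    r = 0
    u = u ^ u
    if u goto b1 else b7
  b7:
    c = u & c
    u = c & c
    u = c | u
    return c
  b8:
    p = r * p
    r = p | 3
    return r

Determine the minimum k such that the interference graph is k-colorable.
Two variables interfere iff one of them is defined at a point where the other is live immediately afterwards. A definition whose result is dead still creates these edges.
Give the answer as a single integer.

Block summaries:
  b0 def {n,p} use ∅
  b1 def {c,f,r,u} use {p}
  b2 def {c,u} use {c}
  b3 def {r} use {p,r}
  b4 def {r} use {f,r,u}
  b5 def {c} use {c,u}
  b6 def {r,u} use {c,r}
  b7 def {c,u} use {c,u}
  b8 def {p,r} use {p,r}

Liveness:
  live b0: ∅→{p}
  live b1: {p}→{c,f,p,r,u}
  live b2: {c}→∅
  live b3: {c,f,p,r,u}→{c,f,p,r,u}
  live b4: {c,f,p,r,u}→{c,p,r,u}
  live b5: {c,p,r,u}→{c,p,r,u}
  live b6: {c,p,r}→{c,p,u}
  live b7: {c,u}→∅
  live b8: {p,r}→∅

Interfere edges:
  c: {f,p,r,u}
  f: {c,p,r,u}
  n: {p}
  p: {c,f,n,r,u}
  r: {c,f,p,u}
  u: {c,f,p,r}

Chromatic number:
  clique {c,f,p,r,u} ⇒ need ≥ 5
  5-colouring: c0={p}  c1={c,n}  c2={f}  c3={r}  c4={u}
  χ = 5

Answer: 5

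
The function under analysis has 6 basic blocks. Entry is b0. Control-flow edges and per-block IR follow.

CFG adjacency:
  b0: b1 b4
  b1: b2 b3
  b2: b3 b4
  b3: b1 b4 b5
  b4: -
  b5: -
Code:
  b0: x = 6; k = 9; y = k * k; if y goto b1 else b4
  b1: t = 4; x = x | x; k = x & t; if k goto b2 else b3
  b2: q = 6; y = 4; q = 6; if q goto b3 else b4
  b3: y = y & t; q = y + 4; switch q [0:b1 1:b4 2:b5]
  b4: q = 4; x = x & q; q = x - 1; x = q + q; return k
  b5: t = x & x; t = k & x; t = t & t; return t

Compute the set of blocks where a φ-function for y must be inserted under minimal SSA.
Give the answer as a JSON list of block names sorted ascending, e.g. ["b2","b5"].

idom tree: b1←b0 b2←b1 b3←b1 b4←b0 b5←b3
Dom∩ at merges:
  b1: preds {b0,b3}: {b0} ∩ {b0,b1,b3} = {b0}; idom=b0
  b3: preds {b1,b2}: {b0,b1} ∩ {b0,b1,b2} = {b0,b1}; idom=b1
  b4: preds {b0,b2,b3}: {b0} ∩ {b0,b1,b2} ∩ {b0,b1,b3} = {b0}; idom=b0

DF derivation:
  b1←b0: walk · to b0
  b1←b3: walk b3→b1 to b0
  b3←b1: walk · to b1
  b3←b2: walk b2 to b1
  b4←b0: walk · to b0
  b4←b2: walk b2→b1 to b0
  b4←b3: walk b3→b1 to b0
  DF(b0)=∅
  DF(b1)={b1,b4}
  DF(b2)={b3,b4}
  DF(b3)={b1,b4}
  DF(b4)=∅
  DF(b5)=∅

φ for y: defs {b0,b2,b3}
  DF⁺ = {b1,b3,b4}

Answer: ["b1", "b3", "b4"]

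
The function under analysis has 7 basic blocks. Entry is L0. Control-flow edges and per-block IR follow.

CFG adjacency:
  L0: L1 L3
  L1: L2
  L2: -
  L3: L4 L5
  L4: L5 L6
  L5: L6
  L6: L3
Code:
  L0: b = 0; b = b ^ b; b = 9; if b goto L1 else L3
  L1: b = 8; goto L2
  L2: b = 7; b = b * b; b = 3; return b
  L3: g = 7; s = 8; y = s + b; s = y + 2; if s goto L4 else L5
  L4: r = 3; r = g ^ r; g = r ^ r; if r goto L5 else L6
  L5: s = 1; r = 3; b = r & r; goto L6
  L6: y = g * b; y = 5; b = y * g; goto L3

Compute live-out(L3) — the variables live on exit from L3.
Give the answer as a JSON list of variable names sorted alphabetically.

Answer: ["b", "g"]

Working:
def/use:
  L0 def {b} use ∅
  L1 def {b} use ∅
  L2 def {b} use ∅
  L3 def {g,s,y} use {b}
  L4 def {g,r} use {g}
  L5 def {b,r,s} use ∅
  L6 def {b,y} use {b,g}

Backward fixpoint:
  L0: in=∅ out={b}
  L1: in=∅ out=∅
  L2: in=∅ out=∅
  L3: in={b} out={b,g}
  L4: in={b,g} out={b,g}
  L5: in={g} out={b,g}
  L6: in={b,g} out={b}

live-out(L3) = ["b", "g"]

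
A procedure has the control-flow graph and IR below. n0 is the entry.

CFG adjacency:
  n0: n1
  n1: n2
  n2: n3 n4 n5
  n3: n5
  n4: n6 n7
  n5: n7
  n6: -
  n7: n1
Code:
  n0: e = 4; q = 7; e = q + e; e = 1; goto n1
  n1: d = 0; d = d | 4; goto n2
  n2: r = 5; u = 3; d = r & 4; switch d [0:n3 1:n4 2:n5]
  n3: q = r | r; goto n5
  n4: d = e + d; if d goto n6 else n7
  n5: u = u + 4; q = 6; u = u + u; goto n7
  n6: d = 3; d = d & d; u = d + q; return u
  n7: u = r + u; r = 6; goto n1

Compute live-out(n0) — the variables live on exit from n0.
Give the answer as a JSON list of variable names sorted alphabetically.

Answer: ["e", "q"]

Working:
def/use:
  n0 def {e,q} use ∅
  n1 def {d} use ∅
  n2 def {d,r,u} use ∅
  n3 def {q} use {r}
  n4 def {d} use {d,e}
  n5 def {q,u} use {u}
  n6 def {d,u} use {q}
  n7 def {r,u} use {r,u}

Liveness:
  live n0: ∅→{e,q}
  live n1: {e,q}→{e,q}
  live n2: {e,q}→{d,e,q,r,u}
  live n3: {e,r,u}→{e,r,u}
  live n4: {d,e,q,r,u}→{e,q,r,u}
  live n5: {e,r,u}→{e,q,r,u}
  live n6: {q}→∅
  live n7: {e,q,r,u}→{e,q}

live-out(n0) = ["e", "q"]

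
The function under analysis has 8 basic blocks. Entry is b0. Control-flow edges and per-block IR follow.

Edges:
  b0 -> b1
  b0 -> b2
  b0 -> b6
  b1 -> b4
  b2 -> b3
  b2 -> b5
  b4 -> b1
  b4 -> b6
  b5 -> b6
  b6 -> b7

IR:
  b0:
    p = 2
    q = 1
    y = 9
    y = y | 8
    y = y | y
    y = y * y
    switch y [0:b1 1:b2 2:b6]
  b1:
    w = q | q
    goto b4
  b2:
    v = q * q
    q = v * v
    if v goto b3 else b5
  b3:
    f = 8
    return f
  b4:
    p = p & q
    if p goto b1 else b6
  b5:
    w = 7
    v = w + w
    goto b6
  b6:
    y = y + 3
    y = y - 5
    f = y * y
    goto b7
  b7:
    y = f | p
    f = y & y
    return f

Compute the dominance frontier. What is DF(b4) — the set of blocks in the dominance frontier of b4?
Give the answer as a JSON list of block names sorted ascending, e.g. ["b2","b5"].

Answer: ["b1", "b6"]

Working:
idom tree: b1←b0 b2←b0 b3←b2 b4←b1 b5←b2 b6←b0 b7←b6
Dom∩ at merges:
  b1: preds {b0,b4}: {b0} ∩ {b0,b1,b4} = {b0}; idom=b0
  b6: preds {b0,b4,b5}: {b0} ∩ {b0,b1,b4} ∩ {b0,b2,b5} = {b0}; idom=b0

Frontier:
  join b1 pred b0: · stop@b0
  join b1 pred b4: b4→b1 stop@b0
  join b6 pred b0: · stop@b0
  join b6 pred b4: b4→b1 stop@b0
  join b6 pred b5: b5→b2 stop@b0
  b0: DF=∅
  b1: DF={b1,b6}
  b2: DF={b6}
  b3: DF=∅
  b4: DF={b1,b6}
  b5: DF={b6}
  b6: DF=∅
  b7: DF=∅

DF(b4) = ["b1", "b6"]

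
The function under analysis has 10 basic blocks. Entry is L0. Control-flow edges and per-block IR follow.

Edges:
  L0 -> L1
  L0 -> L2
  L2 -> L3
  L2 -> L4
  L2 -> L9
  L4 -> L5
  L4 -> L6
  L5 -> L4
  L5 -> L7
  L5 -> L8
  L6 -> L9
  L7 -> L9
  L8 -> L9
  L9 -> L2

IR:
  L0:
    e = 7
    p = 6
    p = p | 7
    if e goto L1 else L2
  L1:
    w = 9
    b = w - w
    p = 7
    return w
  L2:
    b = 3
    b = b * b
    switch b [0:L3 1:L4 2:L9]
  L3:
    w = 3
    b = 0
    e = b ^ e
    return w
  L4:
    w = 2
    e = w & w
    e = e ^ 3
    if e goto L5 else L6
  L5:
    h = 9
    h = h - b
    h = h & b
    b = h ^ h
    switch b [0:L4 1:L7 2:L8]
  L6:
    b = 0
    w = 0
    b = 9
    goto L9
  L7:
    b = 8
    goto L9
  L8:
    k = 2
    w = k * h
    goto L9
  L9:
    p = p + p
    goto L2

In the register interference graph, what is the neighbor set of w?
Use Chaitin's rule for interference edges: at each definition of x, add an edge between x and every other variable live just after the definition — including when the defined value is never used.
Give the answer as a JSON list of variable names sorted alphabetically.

Answer: ["b", "e", "p"]

Working:
def/use:
  L0 def {e,p} use ∅
  L1 def {b,p,w} use ∅
  L2 def {b} use ∅
  L3 def {b,e,w} use {e}
  L4 def {e,w} use ∅
  L5 def {b,h} use {b}
  L6 def {b,w} use ∅
  L7 def {b} use ∅
  L8 def {k,w} use {h}
  L9 def {p} use {p}

Backward fixpoint:
  L0: in=∅ out={e,p}
  L1: in=∅ out=∅
  L2: in={e,p} out={b,e,p}
  L3: in={e} out=∅
  L4: in={b,p} out={b,e,p}
  L5: in={b,e,p} out={b,e,h,p}
  L6: in={e,p} out={e,p}
  L7: in={e,p} out={e,p}
  L8: in={e,h,p} out={e,p}
  L9: in={e,p} out={e,p}

Interfere edges:
  b — {e,h,p,w}
  e — {b,h,k,p,w}
  h — {b,e,k,p}
  k — {e,h,p}
  p — {b,e,h,k,w}
  w — {b,e,p}

N(w) = ["b", "e", "p"]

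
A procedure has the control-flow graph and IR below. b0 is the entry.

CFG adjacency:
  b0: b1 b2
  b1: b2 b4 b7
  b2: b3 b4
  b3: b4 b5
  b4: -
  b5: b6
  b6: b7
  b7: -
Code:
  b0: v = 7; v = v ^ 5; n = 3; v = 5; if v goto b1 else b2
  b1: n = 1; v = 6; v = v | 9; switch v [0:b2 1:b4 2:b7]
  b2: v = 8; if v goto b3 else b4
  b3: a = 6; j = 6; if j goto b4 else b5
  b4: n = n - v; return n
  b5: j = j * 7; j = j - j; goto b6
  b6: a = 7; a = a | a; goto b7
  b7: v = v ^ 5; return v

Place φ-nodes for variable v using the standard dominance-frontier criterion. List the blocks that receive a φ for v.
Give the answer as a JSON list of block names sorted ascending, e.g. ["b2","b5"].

Answer: ["b2", "b4", "b7"]

Derivation:
idom tree: b1←b0 b2←b0 b3←b2 b4←b0 b5←b3 b6←b5 b7←b0
Join-block Dom:
  b2: preds {b0,b1}: {b0} ∩ {b0,b1} = {b0}; idom=b0
  b4: preds {b1,b2,b3}: {b0,b1} ∩ {b0,b2} ∩ {b0,b2,b3} = {b0}; idom=b0
  b7: preds {b1,b6}: {b0,b1} ∩ {b0,b2,b3,b5,b6} = {b0}; idom=b0

Frontier:
  b2←b0: walk · to b0
  b2←b1: walk b1 to b0
  b4←b1: walk b1 to b0
  b4←b2: walk b2 to b0
  b4←b3: walk b3→b2 to b0
  b7←b1: walk b1 to b0
  b7←b6: walk b6→b5→b3→b2 to b0
  b0 → ∅
  b1 → {b2,b4,b7}
  b2 → {b4,b7}
  b3 → {b4,b7}
  b4 → ∅
  b5 → {b7}
  b6 → {b7}
  b7 → ∅

φ for v: defs {b0,b1,b2,b7}
  DF⁺ = {b2,b4,b7}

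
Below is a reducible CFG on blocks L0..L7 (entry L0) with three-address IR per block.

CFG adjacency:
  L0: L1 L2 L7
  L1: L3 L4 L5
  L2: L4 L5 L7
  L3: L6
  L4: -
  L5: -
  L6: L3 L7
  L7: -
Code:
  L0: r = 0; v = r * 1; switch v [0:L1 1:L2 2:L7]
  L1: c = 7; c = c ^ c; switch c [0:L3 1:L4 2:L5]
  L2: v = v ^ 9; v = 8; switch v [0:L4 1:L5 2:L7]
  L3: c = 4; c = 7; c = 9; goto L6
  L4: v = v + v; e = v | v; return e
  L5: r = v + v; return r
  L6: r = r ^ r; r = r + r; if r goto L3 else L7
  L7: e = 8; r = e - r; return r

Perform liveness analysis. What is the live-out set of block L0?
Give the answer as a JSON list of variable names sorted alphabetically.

Block summaries:
  L0: def={r,v} ue=∅
  L1: def={c} ue=∅
  L2: def={v} ue={v}
  L3: def={c} ue=∅
  L4: def={e,v} ue={v}
  L5: def={r} ue={v}
  L6: def={r} ue={r}
  L7: def={e,r} ue={r}

Backward fixpoint:
  live L0: ∅→{r,v}
  live L1: {r,v}→{r,v}
  live L2: {r,v}→{r,v}
  live L3: {r}→{r}
  live L4: {v}→∅
  live L5: {v}→∅
  live L6: {r}→{r}
  live L7: {r}→∅

live-out(L0) = ["r", "v"]

Answer: ["r", "v"]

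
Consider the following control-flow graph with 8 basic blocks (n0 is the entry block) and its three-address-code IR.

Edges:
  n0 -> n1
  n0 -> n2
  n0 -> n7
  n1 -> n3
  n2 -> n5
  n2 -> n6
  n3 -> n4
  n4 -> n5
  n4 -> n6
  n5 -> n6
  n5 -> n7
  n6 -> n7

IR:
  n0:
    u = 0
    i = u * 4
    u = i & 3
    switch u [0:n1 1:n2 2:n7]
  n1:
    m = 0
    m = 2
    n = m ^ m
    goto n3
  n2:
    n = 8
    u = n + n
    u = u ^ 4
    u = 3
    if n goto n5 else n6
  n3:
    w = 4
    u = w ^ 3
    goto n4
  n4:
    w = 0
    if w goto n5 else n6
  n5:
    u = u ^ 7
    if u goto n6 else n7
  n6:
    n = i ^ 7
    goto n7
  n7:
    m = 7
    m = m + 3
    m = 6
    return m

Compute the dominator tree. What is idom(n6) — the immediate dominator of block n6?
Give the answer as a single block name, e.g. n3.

idom tree: n1←n0 n2←n0 n3←n1 n4←n3 n5←n0 n6←n0 n7←n0
Join-block Dom:
  n5: preds {n2,n4}: {n0,n2} ∩ {n0,n1,n3,n4} = {n0}; idom=n0
  n6: preds {n2,n4,n5}: {n0,n2} ∩ {n0,n1,n3,n4} ∩ {n0,n5} = {n0}; idom=n0
  n7: preds {n0,n5,n6}: {n0} ∩ {n0,n5} ∩ {n0,n6} = {n0}; idom=n0

idom(n6) = n0

Answer: n0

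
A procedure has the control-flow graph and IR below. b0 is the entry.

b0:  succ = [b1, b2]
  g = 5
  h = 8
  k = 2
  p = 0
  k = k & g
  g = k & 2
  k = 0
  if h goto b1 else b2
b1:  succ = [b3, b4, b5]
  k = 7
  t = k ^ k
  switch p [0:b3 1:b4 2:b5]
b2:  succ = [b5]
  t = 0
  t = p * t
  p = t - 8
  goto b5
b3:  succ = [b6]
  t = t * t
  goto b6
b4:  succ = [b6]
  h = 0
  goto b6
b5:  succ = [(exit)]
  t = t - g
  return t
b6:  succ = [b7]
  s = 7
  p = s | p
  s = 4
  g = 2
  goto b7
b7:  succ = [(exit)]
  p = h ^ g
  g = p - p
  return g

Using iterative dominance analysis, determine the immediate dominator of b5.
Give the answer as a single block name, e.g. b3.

idom tree: b1←b0 b2←b0 b3←b1 b4←b1 b5←b0 b6←b1 b7←b6
Dom at joins:
  b5: preds {b1,b2}: {b0,b1} ∩ {b0,b2} = {b0}; idom=b0
  b6: preds {b3,b4}: {b0,b1,b3} ∩ {b0,b1,b4} = {b0,b1}; idom=b1

idom(b5) = b0

Answer: b0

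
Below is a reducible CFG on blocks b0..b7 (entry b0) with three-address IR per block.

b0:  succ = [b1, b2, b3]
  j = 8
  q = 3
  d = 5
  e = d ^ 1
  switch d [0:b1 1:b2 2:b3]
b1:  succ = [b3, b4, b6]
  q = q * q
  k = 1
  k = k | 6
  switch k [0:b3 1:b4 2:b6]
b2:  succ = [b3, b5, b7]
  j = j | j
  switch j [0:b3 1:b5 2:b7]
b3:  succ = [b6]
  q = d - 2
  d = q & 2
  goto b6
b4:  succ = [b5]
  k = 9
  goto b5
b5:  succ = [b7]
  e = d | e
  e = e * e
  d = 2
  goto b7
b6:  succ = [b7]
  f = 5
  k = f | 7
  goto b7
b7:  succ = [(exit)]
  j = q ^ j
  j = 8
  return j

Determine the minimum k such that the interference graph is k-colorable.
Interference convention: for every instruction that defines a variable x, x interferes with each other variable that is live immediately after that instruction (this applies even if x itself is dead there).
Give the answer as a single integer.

def/use:
  b0 def {d,e,j,q} use ∅
  b1 def {k,q} use {q}
  b2 def {j} use {j}
  b3 def {d,q} use {d}
  b4 def {k} use ∅
  b5 def {d,e} use {d,e}
  b6 def {f,k} use ∅
  b7 def {j} use {j,q}

Live sets:
  b0: in=∅ out={d,e,j,q}
  b1: in={d,e,j,q} out={d,e,j,q}
  b2: in={d,e,j,q} out={d,e,j,q}
  b3: in={d,j} out={j,q}
  b4: in={d,e,j,q} out={d,e,j,q}
  b5: in={d,e,j,q} out={j,q}
  b6: in={j,q} out={j,q}
  b7: in={j,q} out=∅

Interference:
  d↔{e,j,k,q}
  e↔{d,j,k,q}
  f↔{j,q}
  j↔{d,e,f,k,q}
  k↔{d,e,j,q}
  q↔{d,e,f,j,k}

Colouring:
  lower bound: {d,e,j,k,q} mutually conflict ⇒ χ ≥ 5
  5-colouring: r0={j}  r1={q}  r2={d,f}  r3={e}  r4={k}
  χ = 5

Answer: 5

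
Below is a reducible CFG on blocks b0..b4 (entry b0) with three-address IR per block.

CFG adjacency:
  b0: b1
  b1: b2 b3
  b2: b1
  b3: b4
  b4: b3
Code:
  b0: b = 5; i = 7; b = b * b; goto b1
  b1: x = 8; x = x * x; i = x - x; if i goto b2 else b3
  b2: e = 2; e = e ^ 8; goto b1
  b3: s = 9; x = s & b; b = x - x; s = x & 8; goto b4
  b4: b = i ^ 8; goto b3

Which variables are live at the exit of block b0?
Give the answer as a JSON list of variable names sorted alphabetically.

def/use:
  b0: def={b,i} ue=∅
  b1: def={i,x} ue=∅
  b2: def={e} ue=∅
  b3: def={b,s,x} ue={b}
  b4: def={b} ue={i}

Liveness:
  live b0: ∅→{b}
  live b1: {b}→{b,i}
  live b2: {b}→{b}
  live b3: {b,i}→{i}
  live b4: {i}→{b,i}

live-out(b0) = ["b"]

Answer: ["b"]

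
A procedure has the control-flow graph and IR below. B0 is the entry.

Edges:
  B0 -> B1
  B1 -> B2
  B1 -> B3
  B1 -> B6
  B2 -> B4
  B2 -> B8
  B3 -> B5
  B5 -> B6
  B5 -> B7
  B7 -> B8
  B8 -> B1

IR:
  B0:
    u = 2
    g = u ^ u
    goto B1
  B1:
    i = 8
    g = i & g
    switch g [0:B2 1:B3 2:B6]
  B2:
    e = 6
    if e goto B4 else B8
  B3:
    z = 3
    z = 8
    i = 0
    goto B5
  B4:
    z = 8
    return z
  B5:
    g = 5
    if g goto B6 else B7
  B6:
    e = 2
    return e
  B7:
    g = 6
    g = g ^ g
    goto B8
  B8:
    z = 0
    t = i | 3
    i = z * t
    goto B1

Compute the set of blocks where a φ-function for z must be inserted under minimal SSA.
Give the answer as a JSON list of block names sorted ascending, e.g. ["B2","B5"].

idom tree: B1←B0 B2←B1 B3←B1 B4←B2 B5←B3 B6←B1 B7←B5 B8←B1
Dom∩ at merges:
  B1: preds {B0,B8}: {B0} ∩ {B0,B1,B8} = {B0}; idom=B0
  B6: preds {B1,B5}: {B0,B1} ∩ {B0,B1,B3,B5} = {B0,B1}; idom=B1
  B8: preds {B2,B7}: {B0,B1,B2} ∩ {B0,B1,B3,B5,B7} = {B0,B1}; idom=B1

DF walk-up:
  join B1 pred B0: · stop@B0
  join B1 pred B8: B8→B1 stop@B0
  join B6 pred B1: · stop@B1
  join B6 pred B5: B5→B3 stop@B1
  join B8 pred B2: B2 stop@B1
  join B8 pred B7: B7→B5→B3 stop@B1
  DF(B0)=∅
  DF(B1)={B1}
  DF(B2)={B8}
  DF(B3)={B6,B8}
  DF(B4)=∅
  DF(B5)={B6,B8}
  DF(B6)=∅
  DF(B7)={B8}
  DF(B8)={B1}

φ for z: defs {B3,B4,B8}
  DF⁺ = {B1,B6,B8}

Answer: ["B1", "B6", "B8"]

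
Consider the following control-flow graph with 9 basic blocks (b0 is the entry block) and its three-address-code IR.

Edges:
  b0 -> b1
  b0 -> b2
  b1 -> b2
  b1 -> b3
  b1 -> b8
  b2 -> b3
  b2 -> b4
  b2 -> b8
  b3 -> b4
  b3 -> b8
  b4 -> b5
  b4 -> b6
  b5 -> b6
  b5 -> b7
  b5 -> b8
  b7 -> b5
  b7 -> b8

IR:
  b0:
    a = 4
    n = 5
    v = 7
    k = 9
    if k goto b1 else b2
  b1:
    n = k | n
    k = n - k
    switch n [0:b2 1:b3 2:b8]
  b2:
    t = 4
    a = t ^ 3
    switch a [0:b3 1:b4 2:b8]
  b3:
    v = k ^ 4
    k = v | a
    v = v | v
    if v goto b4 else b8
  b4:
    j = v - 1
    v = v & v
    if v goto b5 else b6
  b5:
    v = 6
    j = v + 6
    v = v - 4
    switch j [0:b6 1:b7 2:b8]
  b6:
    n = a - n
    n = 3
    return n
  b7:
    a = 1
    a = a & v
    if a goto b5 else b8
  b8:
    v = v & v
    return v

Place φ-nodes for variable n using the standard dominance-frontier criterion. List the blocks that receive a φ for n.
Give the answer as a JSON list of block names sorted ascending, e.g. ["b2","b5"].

idom tree: b1←b0 b2←b0 b3←b0 b4←b0 b5←b4 b6←b4 b7←b5 b8←b0
Dom at joins:
  b2: preds {b0,b1}: {b0} ∩ {b0,b1} = {b0}; idom=b0
  b3: preds {b1,b2}: {b0,b1} ∩ {b0,b2} = {b0}; idom=b0
  b4: preds {b2,b3}: {b0,b2} ∩ {b0,b3} = {b0}; idom=b0
  b5: preds {b4,b7}: {b0,b4} ∩ {b0,b4,b5,b7} = {b0,b4}; idom=b4
  b6: preds {b4,b5}: {b0,b4} ∩ {b0,b4,b5} = {b0,b4}; idom=b4
  b8: preds {b1,b2,b3,b5,b7}: {b0,b1} ∩ {b0,b2} ∩ {b0,b3} ∩ {b0,b4,b5} ∩ {b0,b4,b5,b7} = {b0}; idom=b0

DF walk-up:
  join b2 pred b0: · stop@b0
  join b2 pred b1: b1 stop@b0
  join b3 pred b1: b1 stop@b0
  join b3 pred b2: b2 stop@b0
  join b4 pred b2: b2 stop@b0
  join b4 pred b3: b3 stop@b0
  join b5 pred b4: · stop@b4
  join b5 pred b7: b7→b5 stop@b4
  join b6 pred b4: · stop@b4
  join b6 pred b5: b5 stop@b4
  join b8 pred b1: b1 stop@b0
  join b8 pred b2: b2 stop@b0
  join b8 pred b3: b3 stop@b0
  join b8 pred b5: b5→b4 stop@b0
  join b8 pred b7: b7→b5→b4 stop@b0
  b0: DF=∅
  b1: DF={b2,b3,b8}
  b2: DF={b3,b4,b8}
  b3: DF={b4,b8}
  b4: DF={b8}
  b5: DF={b5,b6,b8}
  b6: DF=∅
  b7: DF={b5,b8}
  b8: DF=∅

φ for n: defs {b0,b1,b6}
  DF⁺ = {b2,b3,b4,b8}

Answer: ["b2", "b3", "b4", "b8"]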